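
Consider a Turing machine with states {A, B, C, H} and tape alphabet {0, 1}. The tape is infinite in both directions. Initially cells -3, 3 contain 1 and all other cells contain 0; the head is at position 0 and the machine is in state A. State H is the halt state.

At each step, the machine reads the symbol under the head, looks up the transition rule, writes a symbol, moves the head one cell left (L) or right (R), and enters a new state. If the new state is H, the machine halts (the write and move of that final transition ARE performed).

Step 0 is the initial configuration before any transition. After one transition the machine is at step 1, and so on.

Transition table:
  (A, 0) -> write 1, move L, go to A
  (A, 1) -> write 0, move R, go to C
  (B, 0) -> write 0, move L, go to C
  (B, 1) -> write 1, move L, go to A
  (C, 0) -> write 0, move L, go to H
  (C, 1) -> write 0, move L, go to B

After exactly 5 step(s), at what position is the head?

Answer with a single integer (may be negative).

Answer: -3

Derivation:
Step 1: in state A at pos 0, read 0 -> (A,0)->write 1,move L,goto A. Now: state=A, head=-1, tape[-4..4]=010010010 (head:    ^)
Step 2: in state A at pos -1, read 0 -> (A,0)->write 1,move L,goto A. Now: state=A, head=-2, tape[-4..4]=010110010 (head:   ^)
Step 3: in state A at pos -2, read 0 -> (A,0)->write 1,move L,goto A. Now: state=A, head=-3, tape[-4..4]=011110010 (head:  ^)
Step 4: in state A at pos -3, read 1 -> (A,1)->write 0,move R,goto C. Now: state=C, head=-2, tape[-4..4]=001110010 (head:   ^)
Step 5: in state C at pos -2, read 1 -> (C,1)->write 0,move L,goto B. Now: state=B, head=-3, tape[-4..4]=000110010 (head:  ^)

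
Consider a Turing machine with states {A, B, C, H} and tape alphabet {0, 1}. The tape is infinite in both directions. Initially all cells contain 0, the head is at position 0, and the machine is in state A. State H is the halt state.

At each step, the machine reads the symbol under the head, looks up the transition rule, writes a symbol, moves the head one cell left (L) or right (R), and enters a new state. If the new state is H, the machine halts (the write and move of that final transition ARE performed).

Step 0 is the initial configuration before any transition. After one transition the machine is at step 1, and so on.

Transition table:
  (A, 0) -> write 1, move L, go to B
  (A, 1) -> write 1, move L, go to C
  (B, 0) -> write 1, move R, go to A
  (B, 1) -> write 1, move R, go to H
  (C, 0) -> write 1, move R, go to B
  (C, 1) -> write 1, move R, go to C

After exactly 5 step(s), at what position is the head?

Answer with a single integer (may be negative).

Answer: 1

Derivation:
Step 1: in state A at pos 0, read 0 -> (A,0)->write 1,move L,goto B. Now: state=B, head=-1, tape[-2..1]=0010 (head:  ^)
Step 2: in state B at pos -1, read 0 -> (B,0)->write 1,move R,goto A. Now: state=A, head=0, tape[-2..1]=0110 (head:   ^)
Step 3: in state A at pos 0, read 1 -> (A,1)->write 1,move L,goto C. Now: state=C, head=-1, tape[-2..1]=0110 (head:  ^)
Step 4: in state C at pos -1, read 1 -> (C,1)->write 1,move R,goto C. Now: state=C, head=0, tape[-2..1]=0110 (head:   ^)
Step 5: in state C at pos 0, read 1 -> (C,1)->write 1,move R,goto C. Now: state=C, head=1, tape[-2..2]=01100 (head:    ^)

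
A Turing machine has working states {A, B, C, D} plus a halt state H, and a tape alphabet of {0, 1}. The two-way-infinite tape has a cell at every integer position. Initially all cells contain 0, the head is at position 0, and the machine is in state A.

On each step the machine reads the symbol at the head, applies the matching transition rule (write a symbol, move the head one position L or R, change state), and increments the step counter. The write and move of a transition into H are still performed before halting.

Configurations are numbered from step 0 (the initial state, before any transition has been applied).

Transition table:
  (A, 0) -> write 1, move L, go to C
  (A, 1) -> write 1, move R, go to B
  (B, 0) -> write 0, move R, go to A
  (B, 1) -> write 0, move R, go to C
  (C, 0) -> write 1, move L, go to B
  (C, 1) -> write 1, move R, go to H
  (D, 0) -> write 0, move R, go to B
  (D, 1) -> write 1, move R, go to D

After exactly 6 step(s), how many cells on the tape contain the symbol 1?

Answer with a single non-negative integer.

Answer: 2

Derivation:
Step 1: in state A at pos 0, read 0 -> (A,0)->write 1,move L,goto C. Now: state=C, head=-1, tape[-2..1]=0010 (head:  ^)
Step 2: in state C at pos -1, read 0 -> (C,0)->write 1,move L,goto B. Now: state=B, head=-2, tape[-3..1]=00110 (head:  ^)
Step 3: in state B at pos -2, read 0 -> (B,0)->write 0,move R,goto A. Now: state=A, head=-1, tape[-3..1]=00110 (head:   ^)
Step 4: in state A at pos -1, read 1 -> (A,1)->write 1,move R,goto B. Now: state=B, head=0, tape[-3..1]=00110 (head:    ^)
Step 5: in state B at pos 0, read 1 -> (B,1)->write 0,move R,goto C. Now: state=C, head=1, tape[-3..2]=001000 (head:     ^)
Step 6: in state C at pos 1, read 0 -> (C,0)->write 1,move L,goto B. Now: state=B, head=0, tape[-3..2]=001010 (head:    ^)
Cells containing 1 after step 6: {-1, 1} -> 2 cell(s)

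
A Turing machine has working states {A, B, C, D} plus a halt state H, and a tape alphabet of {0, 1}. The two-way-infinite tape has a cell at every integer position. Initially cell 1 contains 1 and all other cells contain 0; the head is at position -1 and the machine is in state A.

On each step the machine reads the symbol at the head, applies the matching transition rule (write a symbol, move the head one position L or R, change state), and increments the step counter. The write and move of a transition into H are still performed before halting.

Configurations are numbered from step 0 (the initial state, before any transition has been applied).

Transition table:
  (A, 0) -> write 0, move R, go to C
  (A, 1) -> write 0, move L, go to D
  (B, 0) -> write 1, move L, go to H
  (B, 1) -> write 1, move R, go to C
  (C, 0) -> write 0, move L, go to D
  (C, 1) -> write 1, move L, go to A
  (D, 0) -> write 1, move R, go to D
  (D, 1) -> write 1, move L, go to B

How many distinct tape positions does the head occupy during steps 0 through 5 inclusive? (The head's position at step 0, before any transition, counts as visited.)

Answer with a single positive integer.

Step 1: in state A at pos -1, read 0 -> (A,0)->write 0,move R,goto C. Now: state=C, head=0, tape[-2..2]=00010 (head:   ^)
Step 2: in state C at pos 0, read 0 -> (C,0)->write 0,move L,goto D. Now: state=D, head=-1, tape[-2..2]=00010 (head:  ^)
Step 3: in state D at pos -1, read 0 -> (D,0)->write 1,move R,goto D. Now: state=D, head=0, tape[-2..2]=01010 (head:   ^)
Step 4: in state D at pos 0, read 0 -> (D,0)->write 1,move R,goto D. Now: state=D, head=1, tape[-2..2]=01110 (head:    ^)
Step 5: in state D at pos 1, read 1 -> (D,1)->write 1,move L,goto B. Now: state=B, head=0, tape[-2..2]=01110 (head:   ^)
Head positions at steps 0..5: starting at -1, distinct positions visited = {-1, 0, 1} -> 3 position(s)

Answer: 3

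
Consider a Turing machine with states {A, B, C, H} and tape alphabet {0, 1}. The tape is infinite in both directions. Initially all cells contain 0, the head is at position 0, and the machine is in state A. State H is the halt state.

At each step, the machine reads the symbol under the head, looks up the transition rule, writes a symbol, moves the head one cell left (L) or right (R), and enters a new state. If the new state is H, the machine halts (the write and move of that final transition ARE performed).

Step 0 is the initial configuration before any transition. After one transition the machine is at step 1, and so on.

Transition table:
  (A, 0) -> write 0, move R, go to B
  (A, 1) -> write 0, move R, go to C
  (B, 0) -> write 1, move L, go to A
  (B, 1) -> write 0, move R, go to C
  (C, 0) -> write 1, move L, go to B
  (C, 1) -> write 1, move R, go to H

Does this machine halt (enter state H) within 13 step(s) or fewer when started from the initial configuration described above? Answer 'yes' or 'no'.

Answer: yes

Derivation:
Step 1: in state A at pos 0, read 0 -> (A,0)->write 0,move R,goto B. Now: state=B, head=1, tape[-1..2]=0000 (head:   ^)
Step 2: in state B at pos 1, read 0 -> (B,0)->write 1,move L,goto A. Now: state=A, head=0, tape[-1..2]=0010 (head:  ^)
Step 3: in state A at pos 0, read 0 -> (A,0)->write 0,move R,goto B. Now: state=B, head=1, tape[-1..2]=0010 (head:   ^)
Step 4: in state B at pos 1, read 1 -> (B,1)->write 0,move R,goto C. Now: state=C, head=2, tape[-1..3]=00000 (head:    ^)
Step 5: in state C at pos 2, read 0 -> (C,0)->write 1,move L,goto B. Now: state=B, head=1, tape[-1..3]=00010 (head:   ^)
Step 6: in state B at pos 1, read 0 -> (B,0)->write 1,move L,goto A. Now: state=A, head=0, tape[-1..3]=00110 (head:  ^)
Step 7: in state A at pos 0, read 0 -> (A,0)->write 0,move R,goto B. Now: state=B, head=1, tape[-1..3]=00110 (head:   ^)
Step 8: in state B at pos 1, read 1 -> (B,1)->write 0,move R,goto C. Now: state=C, head=2, tape[-1..3]=00010 (head:    ^)
Step 9: in state C at pos 2, read 1 -> (C,1)->write 1,move R,goto H. Now: state=H, head=3, tape[-1..4]=000100 (head:     ^)
State H reached at step 9; 9 <= 13 -> yes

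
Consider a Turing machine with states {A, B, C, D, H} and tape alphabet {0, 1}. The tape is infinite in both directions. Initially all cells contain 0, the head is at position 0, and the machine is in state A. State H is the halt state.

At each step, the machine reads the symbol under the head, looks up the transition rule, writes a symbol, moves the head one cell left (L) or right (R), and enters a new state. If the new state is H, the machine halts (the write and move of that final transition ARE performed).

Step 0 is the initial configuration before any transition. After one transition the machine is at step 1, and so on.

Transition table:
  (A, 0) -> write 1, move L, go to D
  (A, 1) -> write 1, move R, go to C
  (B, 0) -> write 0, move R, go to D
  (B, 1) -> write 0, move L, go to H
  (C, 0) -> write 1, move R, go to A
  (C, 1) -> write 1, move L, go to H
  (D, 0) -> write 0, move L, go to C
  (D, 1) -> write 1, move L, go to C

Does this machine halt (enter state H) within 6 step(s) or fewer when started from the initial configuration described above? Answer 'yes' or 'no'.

Answer: no

Derivation:
Step 1: in state A at pos 0, read 0 -> (A,0)->write 1,move L,goto D. Now: state=D, head=-1, tape[-2..1]=0010 (head:  ^)
Step 2: in state D at pos -1, read 0 -> (D,0)->write 0,move L,goto C. Now: state=C, head=-2, tape[-3..1]=00010 (head:  ^)
Step 3: in state C at pos -2, read 0 -> (C,0)->write 1,move R,goto A. Now: state=A, head=-1, tape[-3..1]=01010 (head:   ^)
Step 4: in state A at pos -1, read 0 -> (A,0)->write 1,move L,goto D. Now: state=D, head=-2, tape[-3..1]=01110 (head:  ^)
Step 5: in state D at pos -2, read 1 -> (D,1)->write 1,move L,goto C. Now: state=C, head=-3, tape[-4..1]=001110 (head:  ^)
Step 6: in state C at pos -3, read 0 -> (C,0)->write 1,move R,goto A. Now: state=A, head=-2, tape[-4..1]=011110 (head:   ^)
After 6 step(s): state = A (not H) -> not halted within 6 -> no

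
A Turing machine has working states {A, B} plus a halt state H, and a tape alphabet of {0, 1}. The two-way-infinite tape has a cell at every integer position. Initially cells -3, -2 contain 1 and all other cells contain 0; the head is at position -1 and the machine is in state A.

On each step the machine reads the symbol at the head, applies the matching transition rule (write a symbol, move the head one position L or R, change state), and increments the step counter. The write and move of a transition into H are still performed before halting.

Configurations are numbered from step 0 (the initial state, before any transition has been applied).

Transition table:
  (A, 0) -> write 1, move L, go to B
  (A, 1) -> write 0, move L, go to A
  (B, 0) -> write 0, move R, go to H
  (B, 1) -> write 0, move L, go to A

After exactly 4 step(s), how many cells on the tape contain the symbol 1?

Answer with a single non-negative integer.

Answer: 2

Derivation:
Step 1: in state A at pos -1, read 0 -> (A,0)->write 1,move L,goto B. Now: state=B, head=-2, tape[-4..0]=01110 (head:   ^)
Step 2: in state B at pos -2, read 1 -> (B,1)->write 0,move L,goto A. Now: state=A, head=-3, tape[-4..0]=01010 (head:  ^)
Step 3: in state A at pos -3, read 1 -> (A,1)->write 0,move L,goto A. Now: state=A, head=-4, tape[-5..0]=000010 (head:  ^)
Step 4: in state A at pos -4, read 0 -> (A,0)->write 1,move L,goto B. Now: state=B, head=-5, tape[-6..0]=0010010 (head:  ^)
Cells containing 1 after step 4: {-4, -1} -> 2 cell(s)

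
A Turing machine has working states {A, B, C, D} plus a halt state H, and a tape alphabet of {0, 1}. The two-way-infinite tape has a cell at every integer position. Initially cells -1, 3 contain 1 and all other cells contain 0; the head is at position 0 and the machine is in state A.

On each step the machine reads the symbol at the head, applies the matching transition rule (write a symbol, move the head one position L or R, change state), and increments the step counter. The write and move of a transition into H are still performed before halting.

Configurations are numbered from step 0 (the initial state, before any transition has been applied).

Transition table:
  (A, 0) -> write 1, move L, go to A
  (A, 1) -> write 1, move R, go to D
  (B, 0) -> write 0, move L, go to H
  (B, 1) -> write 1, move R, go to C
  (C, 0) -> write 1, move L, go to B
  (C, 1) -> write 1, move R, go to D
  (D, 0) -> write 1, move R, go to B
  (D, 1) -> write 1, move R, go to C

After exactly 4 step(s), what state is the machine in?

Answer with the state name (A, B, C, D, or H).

Step 1: in state A at pos 0, read 0 -> (A,0)->write 1,move L,goto A. Now: state=A, head=-1, tape[-2..4]=0110010 (head:  ^)
Step 2: in state A at pos -1, read 1 -> (A,1)->write 1,move R,goto D. Now: state=D, head=0, tape[-2..4]=0110010 (head:   ^)
Step 3: in state D at pos 0, read 1 -> (D,1)->write 1,move R,goto C. Now: state=C, head=1, tape[-2..4]=0110010 (head:    ^)
Step 4: in state C at pos 1, read 0 -> (C,0)->write 1,move L,goto B. Now: state=B, head=0, tape[-2..4]=0111010 (head:   ^)

Answer: B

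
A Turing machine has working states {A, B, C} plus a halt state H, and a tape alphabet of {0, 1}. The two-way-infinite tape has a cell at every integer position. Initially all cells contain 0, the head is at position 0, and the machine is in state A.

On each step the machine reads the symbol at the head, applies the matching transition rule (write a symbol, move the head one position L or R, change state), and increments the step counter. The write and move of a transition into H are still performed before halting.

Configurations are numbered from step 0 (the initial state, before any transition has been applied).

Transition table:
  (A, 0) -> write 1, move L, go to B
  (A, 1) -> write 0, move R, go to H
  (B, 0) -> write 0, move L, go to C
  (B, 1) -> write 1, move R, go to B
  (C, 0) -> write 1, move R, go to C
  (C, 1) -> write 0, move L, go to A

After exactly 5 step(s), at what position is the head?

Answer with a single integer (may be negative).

Answer: -1

Derivation:
Step 1: in state A at pos 0, read 0 -> (A,0)->write 1,move L,goto B. Now: state=B, head=-1, tape[-2..1]=0010 (head:  ^)
Step 2: in state B at pos -1, read 0 -> (B,0)->write 0,move L,goto C. Now: state=C, head=-2, tape[-3..1]=00010 (head:  ^)
Step 3: in state C at pos -2, read 0 -> (C,0)->write 1,move R,goto C. Now: state=C, head=-1, tape[-3..1]=01010 (head:   ^)
Step 4: in state C at pos -1, read 0 -> (C,0)->write 1,move R,goto C. Now: state=C, head=0, tape[-3..1]=01110 (head:    ^)
Step 5: in state C at pos 0, read 1 -> (C,1)->write 0,move L,goto A. Now: state=A, head=-1, tape[-3..1]=01100 (head:   ^)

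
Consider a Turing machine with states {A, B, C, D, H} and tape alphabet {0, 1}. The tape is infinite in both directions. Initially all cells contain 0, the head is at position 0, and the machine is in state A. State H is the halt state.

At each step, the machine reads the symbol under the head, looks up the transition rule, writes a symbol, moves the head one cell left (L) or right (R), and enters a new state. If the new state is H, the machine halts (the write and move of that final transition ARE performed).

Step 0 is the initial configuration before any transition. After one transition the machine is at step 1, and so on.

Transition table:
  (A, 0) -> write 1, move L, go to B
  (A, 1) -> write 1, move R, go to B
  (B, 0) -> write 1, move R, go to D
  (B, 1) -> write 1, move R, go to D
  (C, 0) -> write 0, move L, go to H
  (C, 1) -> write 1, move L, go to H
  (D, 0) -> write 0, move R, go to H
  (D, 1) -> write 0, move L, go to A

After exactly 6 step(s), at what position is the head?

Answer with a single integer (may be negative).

Answer: 2

Derivation:
Step 1: in state A at pos 0, read 0 -> (A,0)->write 1,move L,goto B. Now: state=B, head=-1, tape[-2..1]=0010 (head:  ^)
Step 2: in state B at pos -1, read 0 -> (B,0)->write 1,move R,goto D. Now: state=D, head=0, tape[-2..1]=0110 (head:   ^)
Step 3: in state D at pos 0, read 1 -> (D,1)->write 0,move L,goto A. Now: state=A, head=-1, tape[-2..1]=0100 (head:  ^)
Step 4: in state A at pos -1, read 1 -> (A,1)->write 1,move R,goto B. Now: state=B, head=0, tape[-2..1]=0100 (head:   ^)
Step 5: in state B at pos 0, read 0 -> (B,0)->write 1,move R,goto D. Now: state=D, head=1, tape[-2..2]=01100 (head:    ^)
Step 6: in state D at pos 1, read 0 -> (D,0)->write 0,move R,goto H. Now: state=H, head=2, tape[-2..3]=011000 (head:     ^)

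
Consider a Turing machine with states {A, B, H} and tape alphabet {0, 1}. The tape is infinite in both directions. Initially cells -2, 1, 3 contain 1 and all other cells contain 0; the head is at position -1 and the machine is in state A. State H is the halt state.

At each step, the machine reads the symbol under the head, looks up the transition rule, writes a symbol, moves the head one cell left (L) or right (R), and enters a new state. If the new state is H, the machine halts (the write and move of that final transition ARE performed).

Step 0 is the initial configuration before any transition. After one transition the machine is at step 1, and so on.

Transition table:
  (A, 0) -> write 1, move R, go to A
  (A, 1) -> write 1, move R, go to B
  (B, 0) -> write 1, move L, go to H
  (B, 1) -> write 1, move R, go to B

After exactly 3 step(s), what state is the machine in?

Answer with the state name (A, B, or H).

Step 1: in state A at pos -1, read 0 -> (A,0)->write 1,move R,goto A. Now: state=A, head=0, tape[-3..4]=01101010 (head:    ^)
Step 2: in state A at pos 0, read 0 -> (A,0)->write 1,move R,goto A. Now: state=A, head=1, tape[-3..4]=01111010 (head:     ^)
Step 3: in state A at pos 1, read 1 -> (A,1)->write 1,move R,goto B. Now: state=B, head=2, tape[-3..4]=01111010 (head:      ^)

Answer: B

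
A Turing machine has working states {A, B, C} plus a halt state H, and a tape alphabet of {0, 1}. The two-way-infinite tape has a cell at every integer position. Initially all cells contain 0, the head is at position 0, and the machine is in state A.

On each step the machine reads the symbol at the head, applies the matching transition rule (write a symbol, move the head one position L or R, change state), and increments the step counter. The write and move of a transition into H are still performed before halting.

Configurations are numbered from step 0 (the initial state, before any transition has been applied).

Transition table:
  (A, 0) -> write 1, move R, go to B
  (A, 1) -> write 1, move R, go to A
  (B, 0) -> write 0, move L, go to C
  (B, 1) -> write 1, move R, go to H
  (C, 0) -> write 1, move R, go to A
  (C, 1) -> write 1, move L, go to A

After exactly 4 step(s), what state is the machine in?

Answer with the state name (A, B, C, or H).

Step 1: in state A at pos 0, read 0 -> (A,0)->write 1,move R,goto B. Now: state=B, head=1, tape[-1..2]=0100 (head:   ^)
Step 2: in state B at pos 1, read 0 -> (B,0)->write 0,move L,goto C. Now: state=C, head=0, tape[-1..2]=0100 (head:  ^)
Step 3: in state C at pos 0, read 1 -> (C,1)->write 1,move L,goto A. Now: state=A, head=-1, tape[-2..2]=00100 (head:  ^)
Step 4: in state A at pos -1, read 0 -> (A,0)->write 1,move R,goto B. Now: state=B, head=0, tape[-2..2]=01100 (head:   ^)

Answer: B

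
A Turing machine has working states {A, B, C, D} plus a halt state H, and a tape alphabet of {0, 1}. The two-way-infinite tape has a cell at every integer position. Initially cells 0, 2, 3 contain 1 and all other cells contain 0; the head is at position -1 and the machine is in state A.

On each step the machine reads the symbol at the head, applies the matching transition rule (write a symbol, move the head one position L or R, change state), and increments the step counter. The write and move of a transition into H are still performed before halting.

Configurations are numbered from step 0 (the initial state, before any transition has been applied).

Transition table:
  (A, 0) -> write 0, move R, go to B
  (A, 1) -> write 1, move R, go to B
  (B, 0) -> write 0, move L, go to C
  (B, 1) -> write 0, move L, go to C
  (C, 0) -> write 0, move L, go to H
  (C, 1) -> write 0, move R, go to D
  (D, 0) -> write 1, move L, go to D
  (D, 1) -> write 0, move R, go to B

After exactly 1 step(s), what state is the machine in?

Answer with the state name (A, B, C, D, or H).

Answer: B

Derivation:
Step 1: in state A at pos -1, read 0 -> (A,0)->write 0,move R,goto B. Now: state=B, head=0, tape[-2..4]=0010110 (head:   ^)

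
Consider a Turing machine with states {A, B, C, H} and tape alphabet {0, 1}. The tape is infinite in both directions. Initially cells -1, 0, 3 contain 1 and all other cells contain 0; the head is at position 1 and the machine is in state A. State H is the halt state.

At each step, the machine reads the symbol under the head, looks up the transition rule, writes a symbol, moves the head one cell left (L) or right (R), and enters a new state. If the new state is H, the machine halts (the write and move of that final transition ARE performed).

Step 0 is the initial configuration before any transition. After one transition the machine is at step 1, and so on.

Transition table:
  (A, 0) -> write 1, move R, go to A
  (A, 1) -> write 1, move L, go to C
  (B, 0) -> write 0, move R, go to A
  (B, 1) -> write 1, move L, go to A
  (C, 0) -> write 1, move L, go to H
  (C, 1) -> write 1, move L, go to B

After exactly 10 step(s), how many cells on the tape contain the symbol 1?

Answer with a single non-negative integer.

Answer: 6

Derivation:
Step 1: in state A at pos 1, read 0 -> (A,0)->write 1,move R,goto A. Now: state=A, head=2, tape[-2..4]=0111010 (head:     ^)
Step 2: in state A at pos 2, read 0 -> (A,0)->write 1,move R,goto A. Now: state=A, head=3, tape[-2..4]=0111110 (head:      ^)
Step 3: in state A at pos 3, read 1 -> (A,1)->write 1,move L,goto C. Now: state=C, head=2, tape[-2..4]=0111110 (head:     ^)
Step 4: in state C at pos 2, read 1 -> (C,1)->write 1,move L,goto B. Now: state=B, head=1, tape[-2..4]=0111110 (head:    ^)
Step 5: in state B at pos 1, read 1 -> (B,1)->write 1,move L,goto A. Now: state=A, head=0, tape[-2..4]=0111110 (head:   ^)
Step 6: in state A at pos 0, read 1 -> (A,1)->write 1,move L,goto C. Now: state=C, head=-1, tape[-2..4]=0111110 (head:  ^)
Step 7: in state C at pos -1, read 1 -> (C,1)->write 1,move L,goto B. Now: state=B, head=-2, tape[-3..4]=00111110 (head:  ^)
Step 8: in state B at pos -2, read 0 -> (B,0)->write 0,move R,goto A. Now: state=A, head=-1, tape[-3..4]=00111110 (head:   ^)
Step 9: in state A at pos -1, read 1 -> (A,1)->write 1,move L,goto C. Now: state=C, head=-2, tape[-3..4]=00111110 (head:  ^)
Step 10: in state C at pos -2, read 0 -> (C,0)->write 1,move L,goto H. Now: state=H, head=-3, tape[-4..4]=001111110 (head:  ^)
Cells containing 1 after step 10: {-2, -1, 0, 1, 2, 3} -> 6 cell(s)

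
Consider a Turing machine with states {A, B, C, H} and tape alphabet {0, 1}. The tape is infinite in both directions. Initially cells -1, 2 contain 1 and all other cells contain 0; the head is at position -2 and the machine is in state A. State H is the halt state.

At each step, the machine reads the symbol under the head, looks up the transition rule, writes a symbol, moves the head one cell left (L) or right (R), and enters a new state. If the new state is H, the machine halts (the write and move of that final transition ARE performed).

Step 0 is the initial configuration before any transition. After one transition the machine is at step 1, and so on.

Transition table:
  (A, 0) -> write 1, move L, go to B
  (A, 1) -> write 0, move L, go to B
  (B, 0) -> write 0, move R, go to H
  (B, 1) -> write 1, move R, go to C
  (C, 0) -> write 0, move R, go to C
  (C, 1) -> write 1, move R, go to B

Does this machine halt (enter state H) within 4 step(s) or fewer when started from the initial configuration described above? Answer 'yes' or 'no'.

Answer: yes

Derivation:
Step 1: in state A at pos -2, read 0 -> (A,0)->write 1,move L,goto B. Now: state=B, head=-3, tape[-4..3]=00110010 (head:  ^)
Step 2: in state B at pos -3, read 0 -> (B,0)->write 0,move R,goto H. Now: state=H, head=-2, tape[-4..3]=00110010 (head:   ^)
State H reached at step 2; 2 <= 4 -> yes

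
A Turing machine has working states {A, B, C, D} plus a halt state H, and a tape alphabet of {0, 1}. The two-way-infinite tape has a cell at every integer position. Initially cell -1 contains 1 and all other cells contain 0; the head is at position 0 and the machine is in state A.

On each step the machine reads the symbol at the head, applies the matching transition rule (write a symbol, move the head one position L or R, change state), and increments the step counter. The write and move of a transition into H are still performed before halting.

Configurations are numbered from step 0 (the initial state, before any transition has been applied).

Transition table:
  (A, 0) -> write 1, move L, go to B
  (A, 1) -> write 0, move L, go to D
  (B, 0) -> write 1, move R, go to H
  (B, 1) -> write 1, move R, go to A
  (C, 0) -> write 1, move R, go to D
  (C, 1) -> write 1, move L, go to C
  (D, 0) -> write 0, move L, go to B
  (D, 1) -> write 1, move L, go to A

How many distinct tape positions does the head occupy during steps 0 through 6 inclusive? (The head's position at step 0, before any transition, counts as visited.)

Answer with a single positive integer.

Answer: 4

Derivation:
Step 1: in state A at pos 0, read 0 -> (A,0)->write 1,move L,goto B. Now: state=B, head=-1, tape[-2..1]=0110 (head:  ^)
Step 2: in state B at pos -1, read 1 -> (B,1)->write 1,move R,goto A. Now: state=A, head=0, tape[-2..1]=0110 (head:   ^)
Step 3: in state A at pos 0, read 1 -> (A,1)->write 0,move L,goto D. Now: state=D, head=-1, tape[-2..1]=0100 (head:  ^)
Step 4: in state D at pos -1, read 1 -> (D,1)->write 1,move L,goto A. Now: state=A, head=-2, tape[-3..1]=00100 (head:  ^)
Step 5: in state A at pos -2, read 0 -> (A,0)->write 1,move L,goto B. Now: state=B, head=-3, tape[-4..1]=001100 (head:  ^)
Step 6: in state B at pos -3, read 0 -> (B,0)->write 1,move R,goto H. Now: state=H, head=-2, tape[-4..1]=011100 (head:   ^)
Head positions at steps 0..6: starting at 0, distinct positions visited = {-3, -2, -1, 0} -> 4 position(s)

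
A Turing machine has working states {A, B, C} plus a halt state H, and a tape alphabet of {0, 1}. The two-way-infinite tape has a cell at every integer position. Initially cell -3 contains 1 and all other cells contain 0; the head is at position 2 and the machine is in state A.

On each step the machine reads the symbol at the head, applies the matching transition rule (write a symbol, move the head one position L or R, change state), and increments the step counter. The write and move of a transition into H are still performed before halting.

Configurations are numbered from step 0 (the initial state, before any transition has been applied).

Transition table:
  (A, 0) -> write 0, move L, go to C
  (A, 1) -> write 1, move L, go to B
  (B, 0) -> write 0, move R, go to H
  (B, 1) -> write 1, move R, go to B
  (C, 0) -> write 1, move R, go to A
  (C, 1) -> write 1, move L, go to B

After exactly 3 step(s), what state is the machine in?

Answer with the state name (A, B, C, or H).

Step 1: in state A at pos 2, read 0 -> (A,0)->write 0,move L,goto C. Now: state=C, head=1, tape[-4..3]=01000000 (head:      ^)
Step 2: in state C at pos 1, read 0 -> (C,0)->write 1,move R,goto A. Now: state=A, head=2, tape[-4..3]=01000100 (head:       ^)
Step 3: in state A at pos 2, read 0 -> (A,0)->write 0,move L,goto C. Now: state=C, head=1, tape[-4..3]=01000100 (head:      ^)

Answer: C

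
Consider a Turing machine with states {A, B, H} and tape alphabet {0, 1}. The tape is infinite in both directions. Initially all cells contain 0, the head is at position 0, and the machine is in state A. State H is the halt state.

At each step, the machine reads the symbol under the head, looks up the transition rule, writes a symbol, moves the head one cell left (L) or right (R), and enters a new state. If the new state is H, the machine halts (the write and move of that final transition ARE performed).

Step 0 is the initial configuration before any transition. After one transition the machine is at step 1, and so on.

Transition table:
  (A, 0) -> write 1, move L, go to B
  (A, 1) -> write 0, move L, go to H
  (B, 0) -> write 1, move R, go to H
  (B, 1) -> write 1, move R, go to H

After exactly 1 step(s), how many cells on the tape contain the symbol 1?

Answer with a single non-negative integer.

Answer: 1

Derivation:
Step 1: in state A at pos 0, read 0 -> (A,0)->write 1,move L,goto B. Now: state=B, head=-1, tape[-2..1]=0010 (head:  ^)
Cells containing 1 after step 1: {0} -> 1 cell(s)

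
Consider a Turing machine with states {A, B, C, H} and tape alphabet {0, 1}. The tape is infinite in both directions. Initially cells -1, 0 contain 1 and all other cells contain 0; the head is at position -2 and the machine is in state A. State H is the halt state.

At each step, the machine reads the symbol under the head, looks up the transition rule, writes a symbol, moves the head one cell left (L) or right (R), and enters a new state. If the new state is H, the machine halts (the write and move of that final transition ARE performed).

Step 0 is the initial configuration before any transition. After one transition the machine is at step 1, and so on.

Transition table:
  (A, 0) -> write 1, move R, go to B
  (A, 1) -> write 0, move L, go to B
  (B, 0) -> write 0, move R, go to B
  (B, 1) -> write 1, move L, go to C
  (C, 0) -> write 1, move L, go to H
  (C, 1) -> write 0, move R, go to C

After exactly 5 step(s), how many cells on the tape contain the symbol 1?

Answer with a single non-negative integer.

Step 1: in state A at pos -2, read 0 -> (A,0)->write 1,move R,goto B. Now: state=B, head=-1, tape[-3..1]=01110 (head:   ^)
Step 2: in state B at pos -1, read 1 -> (B,1)->write 1,move L,goto C. Now: state=C, head=-2, tape[-3..1]=01110 (head:  ^)
Step 3: in state C at pos -2, read 1 -> (C,1)->write 0,move R,goto C. Now: state=C, head=-1, tape[-3..1]=00110 (head:   ^)
Step 4: in state C at pos -1, read 1 -> (C,1)->write 0,move R,goto C. Now: state=C, head=0, tape[-3..1]=00010 (head:    ^)
Step 5: in state C at pos 0, read 1 -> (C,1)->write 0,move R,goto C. Now: state=C, head=1, tape[-3..2]=000000 (head:     ^)
No cell contains 1 after step 5 -> 0 cell(s)

Answer: 0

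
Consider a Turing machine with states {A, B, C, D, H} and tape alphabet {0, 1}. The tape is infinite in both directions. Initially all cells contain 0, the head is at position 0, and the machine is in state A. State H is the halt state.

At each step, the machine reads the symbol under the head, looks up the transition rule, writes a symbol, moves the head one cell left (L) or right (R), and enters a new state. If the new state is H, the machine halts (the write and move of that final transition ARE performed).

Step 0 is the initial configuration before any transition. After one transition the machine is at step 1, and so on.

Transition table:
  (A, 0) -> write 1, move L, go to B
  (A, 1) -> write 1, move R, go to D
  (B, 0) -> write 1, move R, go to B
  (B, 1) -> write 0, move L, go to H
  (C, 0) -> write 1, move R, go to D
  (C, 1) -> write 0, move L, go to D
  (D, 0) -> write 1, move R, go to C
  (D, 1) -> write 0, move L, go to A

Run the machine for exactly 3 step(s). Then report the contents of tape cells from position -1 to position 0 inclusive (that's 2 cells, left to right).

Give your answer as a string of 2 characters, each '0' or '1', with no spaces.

Answer: 10

Derivation:
Step 1: in state A at pos 0, read 0 -> (A,0)->write 1,move L,goto B. Now: state=B, head=-1, tape[-2..1]=0010 (head:  ^)
Step 2: in state B at pos -1, read 0 -> (B,0)->write 1,move R,goto B. Now: state=B, head=0, tape[-2..1]=0110 (head:   ^)
Step 3: in state B at pos 0, read 1 -> (B,1)->write 0,move L,goto H. Now: state=H, head=-1, tape[-2..1]=0100 (head:  ^)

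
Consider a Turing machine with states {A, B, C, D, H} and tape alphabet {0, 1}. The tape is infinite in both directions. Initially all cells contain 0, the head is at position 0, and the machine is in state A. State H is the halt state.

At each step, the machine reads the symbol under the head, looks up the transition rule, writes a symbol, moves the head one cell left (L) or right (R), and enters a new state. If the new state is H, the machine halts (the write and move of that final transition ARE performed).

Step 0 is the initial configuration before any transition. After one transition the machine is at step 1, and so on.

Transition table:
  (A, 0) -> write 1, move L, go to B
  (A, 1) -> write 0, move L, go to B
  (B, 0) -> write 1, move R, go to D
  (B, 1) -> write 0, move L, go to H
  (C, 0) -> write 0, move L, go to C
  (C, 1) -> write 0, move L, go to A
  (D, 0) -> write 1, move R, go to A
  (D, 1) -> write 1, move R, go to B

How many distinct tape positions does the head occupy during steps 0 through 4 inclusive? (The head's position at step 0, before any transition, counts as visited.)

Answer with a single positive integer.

Step 1: in state A at pos 0, read 0 -> (A,0)->write 1,move L,goto B. Now: state=B, head=-1, tape[-2..1]=0010 (head:  ^)
Step 2: in state B at pos -1, read 0 -> (B,0)->write 1,move R,goto D. Now: state=D, head=0, tape[-2..1]=0110 (head:   ^)
Step 3: in state D at pos 0, read 1 -> (D,1)->write 1,move R,goto B. Now: state=B, head=1, tape[-2..2]=01100 (head:    ^)
Step 4: in state B at pos 1, read 0 -> (B,0)->write 1,move R,goto D. Now: state=D, head=2, tape[-2..3]=011100 (head:     ^)
Head positions at steps 0..4: starting at 0, distinct positions visited = {-1, 0, 1, 2} -> 4 position(s)

Answer: 4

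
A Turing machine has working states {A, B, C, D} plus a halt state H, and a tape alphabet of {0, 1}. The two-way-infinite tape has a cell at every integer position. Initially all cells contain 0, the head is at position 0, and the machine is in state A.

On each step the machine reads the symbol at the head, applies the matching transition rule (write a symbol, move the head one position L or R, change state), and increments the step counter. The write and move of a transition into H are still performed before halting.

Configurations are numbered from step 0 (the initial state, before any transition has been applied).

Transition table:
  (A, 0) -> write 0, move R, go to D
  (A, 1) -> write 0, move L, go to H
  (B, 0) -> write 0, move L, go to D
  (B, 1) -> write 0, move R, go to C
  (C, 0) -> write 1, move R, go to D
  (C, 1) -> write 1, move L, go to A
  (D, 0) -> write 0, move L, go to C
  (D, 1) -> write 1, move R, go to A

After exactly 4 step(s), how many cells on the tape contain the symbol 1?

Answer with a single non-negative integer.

Step 1: in state A at pos 0, read 0 -> (A,0)->write 0,move R,goto D. Now: state=D, head=1, tape[-1..2]=0000 (head:   ^)
Step 2: in state D at pos 1, read 0 -> (D,0)->write 0,move L,goto C. Now: state=C, head=0, tape[-1..2]=0000 (head:  ^)
Step 3: in state C at pos 0, read 0 -> (C,0)->write 1,move R,goto D. Now: state=D, head=1, tape[-1..2]=0100 (head:   ^)
Step 4: in state D at pos 1, read 0 -> (D,0)->write 0,move L,goto C. Now: state=C, head=0, tape[-1..2]=0100 (head:  ^)
Cells containing 1 after step 4: {0} -> 1 cell(s)

Answer: 1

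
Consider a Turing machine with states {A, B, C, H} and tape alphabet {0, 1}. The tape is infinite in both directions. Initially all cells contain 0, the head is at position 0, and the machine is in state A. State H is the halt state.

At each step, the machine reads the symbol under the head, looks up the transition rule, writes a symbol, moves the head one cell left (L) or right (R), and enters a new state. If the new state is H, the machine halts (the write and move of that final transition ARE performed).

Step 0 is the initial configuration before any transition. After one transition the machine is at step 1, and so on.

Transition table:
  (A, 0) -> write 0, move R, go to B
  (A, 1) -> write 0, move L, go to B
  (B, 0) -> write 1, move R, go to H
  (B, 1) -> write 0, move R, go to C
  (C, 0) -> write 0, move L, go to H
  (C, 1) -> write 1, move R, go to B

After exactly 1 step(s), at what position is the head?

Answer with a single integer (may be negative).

Step 1: in state A at pos 0, read 0 -> (A,0)->write 0,move R,goto B. Now: state=B, head=1, tape[-1..2]=0000 (head:   ^)

Answer: 1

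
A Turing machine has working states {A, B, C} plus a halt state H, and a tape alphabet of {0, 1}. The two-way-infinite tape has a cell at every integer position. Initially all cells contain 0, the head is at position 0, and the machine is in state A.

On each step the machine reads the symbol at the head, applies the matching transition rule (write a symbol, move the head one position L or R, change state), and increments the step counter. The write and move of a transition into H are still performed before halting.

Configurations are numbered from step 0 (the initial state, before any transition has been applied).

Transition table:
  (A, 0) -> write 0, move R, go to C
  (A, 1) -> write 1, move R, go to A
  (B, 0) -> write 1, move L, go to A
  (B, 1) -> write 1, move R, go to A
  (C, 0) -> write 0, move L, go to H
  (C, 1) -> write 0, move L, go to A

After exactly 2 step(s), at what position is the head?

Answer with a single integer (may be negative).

Step 1: in state A at pos 0, read 0 -> (A,0)->write 0,move R,goto C. Now: state=C, head=1, tape[-1..2]=0000 (head:   ^)
Step 2: in state C at pos 1, read 0 -> (C,0)->write 0,move L,goto H. Now: state=H, head=0, tape[-1..2]=0000 (head:  ^)

Answer: 0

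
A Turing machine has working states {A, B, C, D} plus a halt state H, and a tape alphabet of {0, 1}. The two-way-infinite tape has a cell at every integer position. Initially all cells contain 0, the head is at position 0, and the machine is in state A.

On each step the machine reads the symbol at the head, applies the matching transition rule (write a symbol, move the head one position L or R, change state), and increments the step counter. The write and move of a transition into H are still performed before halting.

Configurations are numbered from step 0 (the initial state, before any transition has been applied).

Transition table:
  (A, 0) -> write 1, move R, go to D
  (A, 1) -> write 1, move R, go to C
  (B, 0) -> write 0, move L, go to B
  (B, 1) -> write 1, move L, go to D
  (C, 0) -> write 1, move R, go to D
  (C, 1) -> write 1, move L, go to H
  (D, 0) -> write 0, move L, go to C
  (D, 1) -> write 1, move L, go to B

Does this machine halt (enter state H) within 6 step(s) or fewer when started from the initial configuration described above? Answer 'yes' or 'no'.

Answer: yes

Derivation:
Step 1: in state A at pos 0, read 0 -> (A,0)->write 1,move R,goto D. Now: state=D, head=1, tape[-1..2]=0100 (head:   ^)
Step 2: in state D at pos 1, read 0 -> (D,0)->write 0,move L,goto C. Now: state=C, head=0, tape[-1..2]=0100 (head:  ^)
Step 3: in state C at pos 0, read 1 -> (C,1)->write 1,move L,goto H. Now: state=H, head=-1, tape[-2..2]=00100 (head:  ^)
State H reached at step 3; 3 <= 6 -> yes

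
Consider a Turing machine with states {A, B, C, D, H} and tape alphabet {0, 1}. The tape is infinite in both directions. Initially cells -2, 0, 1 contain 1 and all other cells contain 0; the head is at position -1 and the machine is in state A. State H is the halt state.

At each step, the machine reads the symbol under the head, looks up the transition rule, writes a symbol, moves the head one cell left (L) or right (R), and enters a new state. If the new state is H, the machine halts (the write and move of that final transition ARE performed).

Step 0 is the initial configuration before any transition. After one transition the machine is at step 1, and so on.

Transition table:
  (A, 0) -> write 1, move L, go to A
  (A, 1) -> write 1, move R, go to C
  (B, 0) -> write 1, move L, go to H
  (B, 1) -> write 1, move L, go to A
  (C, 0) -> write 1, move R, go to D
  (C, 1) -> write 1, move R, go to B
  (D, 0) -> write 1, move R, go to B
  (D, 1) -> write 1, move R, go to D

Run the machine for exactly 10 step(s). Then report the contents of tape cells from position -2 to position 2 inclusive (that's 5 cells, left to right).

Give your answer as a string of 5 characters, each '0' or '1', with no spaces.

Answer: 11111

Derivation:
Step 1: in state A at pos -1, read 0 -> (A,0)->write 1,move L,goto A. Now: state=A, head=-2, tape[-3..2]=011110 (head:  ^)
Step 2: in state A at pos -2, read 1 -> (A,1)->write 1,move R,goto C. Now: state=C, head=-1, tape[-3..2]=011110 (head:   ^)
Step 3: in state C at pos -1, read 1 -> (C,1)->write 1,move R,goto B. Now: state=B, head=0, tape[-3..2]=011110 (head:    ^)
Step 4: in state B at pos 0, read 1 -> (B,1)->write 1,move L,goto A. Now: state=A, head=-1, tape[-3..2]=011110 (head:   ^)
Step 5: in state A at pos -1, read 1 -> (A,1)->write 1,move R,goto C. Now: state=C, head=0, tape[-3..2]=011110 (head:    ^)
Step 6: in state C at pos 0, read 1 -> (C,1)->write 1,move R,goto B. Now: state=B, head=1, tape[-3..2]=011110 (head:     ^)
Step 7: in state B at pos 1, read 1 -> (B,1)->write 1,move L,goto A. Now: state=A, head=0, tape[-3..2]=011110 (head:    ^)
Step 8: in state A at pos 0, read 1 -> (A,1)->write 1,move R,goto C. Now: state=C, head=1, tape[-3..2]=011110 (head:     ^)
Step 9: in state C at pos 1, read 1 -> (C,1)->write 1,move R,goto B. Now: state=B, head=2, tape[-3..3]=0111100 (head:      ^)
Step 10: in state B at pos 2, read 0 -> (B,0)->write 1,move L,goto H. Now: state=H, head=1, tape[-3..3]=0111110 (head:     ^)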